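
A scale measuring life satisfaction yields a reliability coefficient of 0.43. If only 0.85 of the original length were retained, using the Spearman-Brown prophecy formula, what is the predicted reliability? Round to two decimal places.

r_new = 0.85·0.43 / [1 + (0.85 − 1)·0.43]
     = 0.3655 / 0.9355 = 0.3907

0.39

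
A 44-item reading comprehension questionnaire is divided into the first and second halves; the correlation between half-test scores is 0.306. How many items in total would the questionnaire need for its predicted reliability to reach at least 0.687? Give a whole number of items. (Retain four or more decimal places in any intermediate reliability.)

110

r_full = 2(0.306)/(1 + 0.306) = 0.4686
Solve Spearman-Brown for n: n = 0.687(1 − 0.4686) / [0.4686(1 − 0.687)] = 2.4890
Items = 2.4890 × 44 ≈ 109.52 → 110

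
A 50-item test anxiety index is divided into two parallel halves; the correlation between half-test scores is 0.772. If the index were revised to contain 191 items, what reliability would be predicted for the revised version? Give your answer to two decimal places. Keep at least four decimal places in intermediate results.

0.96

First correct the split-half correlation to full-test reliability: r_full = 2 × 0.772 / (1 + 0.772) ≈ 0.8713
Length factor from 50 to 191 items: n = 191/50 = 3.8200
r_new = n·r_full / (1 + (n − 1)·r_full) = 3.3284 / 3.4571 ≈ 0.9628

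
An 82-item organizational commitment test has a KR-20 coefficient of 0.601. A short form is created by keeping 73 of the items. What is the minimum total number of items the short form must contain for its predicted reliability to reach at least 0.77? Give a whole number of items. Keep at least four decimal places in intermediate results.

First, r for the 73-item form: n = 73/82 = 0.8902, so r_73 = 0.8902·0.601/(1 + (0.8902 − 1)·0.601) = 0.5728
Length factor from the short form to reach 0.77: n' = 0.77(1 − 0.5728) / [0.5728(1 − 0.77)] ≈ 2.4968
Items = 2.4968 × 73 ≈ 182.27 → 183

183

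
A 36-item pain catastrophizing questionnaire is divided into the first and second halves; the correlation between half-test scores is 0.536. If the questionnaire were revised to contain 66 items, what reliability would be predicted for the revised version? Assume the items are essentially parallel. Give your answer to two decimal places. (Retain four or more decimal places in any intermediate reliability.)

0.81

First correct the split-half correlation to full-test reliability: r_full = 2 × 0.536 / (1 + 0.536) ≈ 0.6979
Then adjust to 66 items: n = 66/36 = 1.8333
r_new = n·r_full / (1 + (n − 1)·r_full) = 1.2795 / 1.5816 ≈ 0.8090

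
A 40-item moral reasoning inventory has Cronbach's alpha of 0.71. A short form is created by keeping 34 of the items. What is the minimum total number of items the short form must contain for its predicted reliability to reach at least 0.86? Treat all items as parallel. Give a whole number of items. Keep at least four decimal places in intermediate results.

Short-form reliability: n = 34/40 = 0.8500; r_34 = n·r/(1+(n−1)r) ≈ 0.6754
Length factor from the short form to reach 0.86: n' = 0.86(1 − 0.6754) / [0.6754(1 − 0.86)] ≈ 2.9523
Items = 2.9523 × 34 ≈ 100.38 → 101

101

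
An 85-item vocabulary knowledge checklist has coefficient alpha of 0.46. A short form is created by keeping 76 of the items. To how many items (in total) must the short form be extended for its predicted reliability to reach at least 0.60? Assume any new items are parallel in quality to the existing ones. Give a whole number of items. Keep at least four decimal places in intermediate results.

Short-form reliability: n = 76/85 = 0.8941; r_76 = n·r/(1+(n−1)r) ≈ 0.4323
Then solve for n' with r_old = 0.4323, r_target = 0.60: n' = 0.60(1 − 0.4323)/[0.4323(1 − 0.60)] = 1.9698
Items = 1.9698 × 76 ≈ 149.70 → 150

150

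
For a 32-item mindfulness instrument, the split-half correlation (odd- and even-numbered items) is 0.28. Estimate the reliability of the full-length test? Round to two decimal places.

0.44

The full test is twice the length of either half (n = 2).
r_full = 2(0.28) / (1 + 0.28)
       = 0.5600 / 1.2800 = 0.4375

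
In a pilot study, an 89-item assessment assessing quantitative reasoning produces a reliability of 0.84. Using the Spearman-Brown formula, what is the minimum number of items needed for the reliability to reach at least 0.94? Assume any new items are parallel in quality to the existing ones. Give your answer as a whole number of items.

266

n = 0.94 × (1 − 0.84) / [ 0.84 × (1 − 0.94) ]
  = 0.1504 / 0.0504 = 2.9841
Items needed = n × 89 = 2.9841 × 89 ≈ 265.58 → round up to 266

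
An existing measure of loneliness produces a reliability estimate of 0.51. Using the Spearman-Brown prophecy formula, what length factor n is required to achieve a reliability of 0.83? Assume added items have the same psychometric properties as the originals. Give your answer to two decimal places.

n = 0.83 × (1 − 0.51) / [ 0.51 × (1 − 0.83) ]
  = 0.4067 / 0.0867 = 4.6909

4.69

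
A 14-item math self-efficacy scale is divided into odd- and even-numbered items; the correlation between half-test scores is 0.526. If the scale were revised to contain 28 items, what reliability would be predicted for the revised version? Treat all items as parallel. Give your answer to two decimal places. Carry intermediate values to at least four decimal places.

Spearman-Brown correction (n = 2): r_full = 2·0.526/(1 + 0.526) = 0.6894
Length factor from 14 to 28 items: n = 28/14 = 2.0000
r_new = n·r_full / (1 + (n − 1)·r_full) = 1.3788 / 1.6894 ≈ 0.8161

0.82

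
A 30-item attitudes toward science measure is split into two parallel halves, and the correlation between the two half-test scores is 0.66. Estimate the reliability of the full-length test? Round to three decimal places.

Each half is half the length of the full test, so the full test is n = 2 times a half.
r_full = 2r_hh / (1 + r_hh) = 2 × 0.66 / (1 + 0.66)
r_full = 1.3200 / 1.6600 ≈ 0.7952

0.795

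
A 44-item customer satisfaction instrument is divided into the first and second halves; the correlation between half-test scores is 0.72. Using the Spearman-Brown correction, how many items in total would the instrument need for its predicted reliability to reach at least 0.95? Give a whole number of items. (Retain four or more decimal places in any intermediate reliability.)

163

Corrected full-test reliability: r_full = 2 × 0.72 / (1 + 0.72) ≈ 0.8372
n = r_tgt(1 − r_full) / [r_full(1 − r_tgt)] = 0.95 × 0.1628 / (0.8372 × 0.05) ≈ 3.6947
Items = 3.6947 × 44 ≈ 162.57 → 163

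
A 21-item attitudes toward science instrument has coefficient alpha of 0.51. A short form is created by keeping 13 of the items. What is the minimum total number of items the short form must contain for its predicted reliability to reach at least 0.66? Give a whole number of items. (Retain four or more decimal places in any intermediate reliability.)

Short-form reliability: n = 13/21 = 0.6190; r_13 = n·r/(1+(n−1)r) ≈ 0.3918
Then solve for n' with r_old = 0.3918, r_target = 0.66: n' = 0.66(1 − 0.3918)/[0.3918(1 − 0.66)] = 3.0133
Total items = 3.0133 × 13 = 39.17, rounded up to 40.

40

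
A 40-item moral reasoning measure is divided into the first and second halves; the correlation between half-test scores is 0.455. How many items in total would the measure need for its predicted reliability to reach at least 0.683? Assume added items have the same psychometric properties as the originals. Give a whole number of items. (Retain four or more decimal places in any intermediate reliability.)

52

r_full = 2(0.455)/(1 + 0.455) = 0.6254
n = r_tgt(1 − r_full) / [r_full(1 − r_tgt)] = 0.683 × 0.3746 / (0.6254 × 0.317) ≈ 1.2905
Required items = 1.2905 × 40 = 51.62, so 52 items.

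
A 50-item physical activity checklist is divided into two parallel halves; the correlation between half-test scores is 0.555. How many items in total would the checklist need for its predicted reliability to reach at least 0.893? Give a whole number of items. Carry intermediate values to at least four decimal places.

168

Corrected full-test reliability: r_full = 2 × 0.555 / (1 + 0.555) ≈ 0.7138
Solve Spearman-Brown for n: n = 0.893(1 − 0.7138) / [0.7138(1 − 0.893)] = 3.3463
Required items = 3.3463 × 50 = 167.31, so 168 items.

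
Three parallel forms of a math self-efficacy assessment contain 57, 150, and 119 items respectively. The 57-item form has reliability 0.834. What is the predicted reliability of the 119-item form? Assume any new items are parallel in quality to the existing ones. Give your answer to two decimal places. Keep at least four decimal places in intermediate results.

0.91

The 150-item form is not needed; work directly from the 57-item form with n = 119/57 = 2.0877.
r_{119} = n·r / (1 + (n − 1)·r) = 1.7411 / 1.9071 ≈ 0.9130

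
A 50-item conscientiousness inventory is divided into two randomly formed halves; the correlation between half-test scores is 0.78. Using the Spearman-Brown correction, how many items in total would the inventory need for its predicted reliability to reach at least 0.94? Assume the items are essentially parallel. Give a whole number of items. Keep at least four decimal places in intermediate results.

r_full = 2(0.78)/(1 + 0.78) = 0.8764
Solve Spearman-Brown for n: n = 0.94(1 − 0.8764) / [0.8764(1 − 0.94)] = 2.2095
Items = 2.2095 × 50 ≈ 110.47 → 111

111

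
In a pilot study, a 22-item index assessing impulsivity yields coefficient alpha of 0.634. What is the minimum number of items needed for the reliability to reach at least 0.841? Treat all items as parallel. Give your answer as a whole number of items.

68

Rearranging the Spearman-Brown formula for n,
n = r*(1 − r) / [ r (1 − r*) ]
n = [0.841 × 0.366] / [0.634 × 0.159]
  = 0.307806 / 0.100806 = 3.0534
Items needed = n × 22 = 3.0534 × 22 ≈ 67.17 → round up to 68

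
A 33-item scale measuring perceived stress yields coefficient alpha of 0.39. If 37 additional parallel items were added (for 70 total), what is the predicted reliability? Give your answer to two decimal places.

0.58

n = 70/33 = 2.1212
r_new = (2.1212 × 0.39) / (1 + (2.1212 − 1) × 0.39)
     = 0.8273 / 1.4373 = 0.5756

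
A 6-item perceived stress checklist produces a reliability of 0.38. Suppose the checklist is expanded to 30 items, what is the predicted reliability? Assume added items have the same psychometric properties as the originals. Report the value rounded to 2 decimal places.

0.75

The new length is 30/6 = 5 times the old.
Apply the Spearman-Brown prophecy formula, r' = nr / [1 + (n − 1)r]:
r_new = 5·0.38 / [1 + (5 − 1)·0.38]
r_new = 1.9000 / 2.5200 ≈ 0.7540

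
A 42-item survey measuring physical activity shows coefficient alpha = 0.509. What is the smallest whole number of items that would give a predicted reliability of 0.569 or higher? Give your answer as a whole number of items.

Rearranging the Spearman-Brown formula for n,
n = r_target (1 − r_old) / [ r_old (1 − r_target) ]
n = 0.569 × (1 − 0.509) / [ 0.509 × (1 − 0.569) ]
n = 0.279379 / 0.219379 ≈ 1.2735
1.2735 × 42 = 53.49 → 54 items

54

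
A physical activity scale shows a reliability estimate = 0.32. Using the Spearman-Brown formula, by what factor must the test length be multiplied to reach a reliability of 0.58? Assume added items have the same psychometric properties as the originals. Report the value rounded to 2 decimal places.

2.93

n = 0.58(1 − 0.32) / [0.32(1 − 0.58)]
  = 0.3944 / 0.1344 = 2.9345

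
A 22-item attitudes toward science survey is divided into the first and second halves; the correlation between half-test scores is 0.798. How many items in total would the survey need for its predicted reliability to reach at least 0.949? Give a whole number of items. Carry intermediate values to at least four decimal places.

52

r_full = 2(0.798)/(1 + 0.798) = 0.8877
Solve Spearman-Brown for n: n = 0.949(1 − 0.8877) / [0.8877(1 − 0.949)] = 2.3540
Items = 2.3540 × 22 ≈ 51.79 → 52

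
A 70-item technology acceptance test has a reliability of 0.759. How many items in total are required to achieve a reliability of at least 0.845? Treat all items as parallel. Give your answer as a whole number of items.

n = [0.845 × 0.241] / [0.759 × 0.155]
n = 0.203645 / 0.117645 ≈ 1.7310
1.7310 × 70 = 121.17 → 122 items

122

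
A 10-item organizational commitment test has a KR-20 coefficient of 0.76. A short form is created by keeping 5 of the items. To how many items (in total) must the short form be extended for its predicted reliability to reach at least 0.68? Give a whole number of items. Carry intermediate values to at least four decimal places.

Short-form reliability: n = 5/10 = 0.5000; r_5 = n·r/(1+(n−1)r) ≈ 0.6129
Then solve for n' with r_old = 0.6129, r_target = 0.68: n' = 0.68(1 − 0.6129)/[0.6129(1 − 0.68)] = 1.3421
Total items = 1.3421 × 5 = 6.71, rounded up to 7.

7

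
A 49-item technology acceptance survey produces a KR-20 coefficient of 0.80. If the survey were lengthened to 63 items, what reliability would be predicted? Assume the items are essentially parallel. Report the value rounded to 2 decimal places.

0.84

n = 63/49 = 1.2857
Apply the Spearman-Brown prophecy formula, r' = nr / [1 + (n − 1)r]:
r_new = (1.2857 × 0.80) / (1 + (1.2857 − 1) × 0.80)
r_new = 1.0286 / 1.2286 ≈ 0.8372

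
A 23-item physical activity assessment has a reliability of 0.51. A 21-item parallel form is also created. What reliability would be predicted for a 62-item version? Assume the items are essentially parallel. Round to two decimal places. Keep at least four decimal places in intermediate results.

0.74

The 21-item form is not needed; work directly from the 23-item form with n = 62/23 = 2.6957.
r_{62} = n·r / (1 + (n − 1)·r) = 1.3748 / 1.8648 ≈ 0.7372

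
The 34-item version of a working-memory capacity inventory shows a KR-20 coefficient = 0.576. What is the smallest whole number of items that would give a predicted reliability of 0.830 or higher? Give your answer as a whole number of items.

n = 0.830(1 − 0.576) / [0.576(1 − 0.830)]
n = 0.351920 / 0.097920 ≈ 3.5940
So the test needs 3.5940 × 34 ≈ 122.20 items; rounding up, 123.

123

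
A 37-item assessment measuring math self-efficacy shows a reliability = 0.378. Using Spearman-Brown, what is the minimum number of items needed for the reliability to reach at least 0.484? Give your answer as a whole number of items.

Rearranging the Spearman-Brown formula for n,
n = r_target (1 − r_old) / [ r_old (1 − r_target) ]
n = 0.484(1 − 0.378) / [0.378(1 − 0.484)]
n = 0.301048 / 0.195048 ≈ 1.5435
So the test needs 1.5435 × 37 ≈ 57.11 items; rounding up, 58.

58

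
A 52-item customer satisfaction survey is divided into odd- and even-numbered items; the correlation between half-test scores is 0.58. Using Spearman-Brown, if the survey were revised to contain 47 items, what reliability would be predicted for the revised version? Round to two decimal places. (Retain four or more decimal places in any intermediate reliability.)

0.71

Spearman-Brown correction (n = 2): r_full = 2·0.58/(1 + 0.58) = 0.7342
Then adjust to 47 items: n = 47/52 = 0.9038
r_new = n·r_full / (1 + (n − 1)·r_full) = 0.6636 / 0.9294 ≈ 0.7140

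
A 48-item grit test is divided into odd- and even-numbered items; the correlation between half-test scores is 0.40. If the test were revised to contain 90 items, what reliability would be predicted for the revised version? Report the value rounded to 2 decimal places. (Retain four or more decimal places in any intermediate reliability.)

0.71

Spearman-Brown correction (n = 2): r_full = 2·0.40/(1 + 0.40) = 0.5714
Then adjust to 90 items: n = 90/48 = 1.8750
r_new = n·r_full / (1 + (n − 1)·r_full) = 1.0714 / 1.5000 ≈ 0.7143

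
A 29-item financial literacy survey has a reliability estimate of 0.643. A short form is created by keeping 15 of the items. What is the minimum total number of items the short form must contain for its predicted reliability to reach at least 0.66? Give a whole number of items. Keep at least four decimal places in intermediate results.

32

First, r for the 15-item form: n = 15/29 = 0.5172, so r_15 = 0.5172·0.643/(1 + (0.5172 − 1)·0.643) = 0.4823
Length factor from the short form to reach 0.66: n' = 0.66(1 − 0.4823) / [0.4823(1 − 0.66)] ≈ 2.0837
Items = 2.0837 × 15 ≈ 31.26 → 32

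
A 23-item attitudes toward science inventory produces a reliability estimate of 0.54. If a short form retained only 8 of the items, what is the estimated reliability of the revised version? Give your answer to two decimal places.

n = 8/23 = 0.3478
r_new = 0.3478·0.54 / [1 + (0.3478 − 1)·0.54]
     = 0.1878 / 0.6478 = 0.2899

0.29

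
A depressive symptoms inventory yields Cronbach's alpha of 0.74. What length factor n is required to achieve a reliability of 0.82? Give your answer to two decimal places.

Invert Spearman-Brown to solve for n:
n = r*(1 − r) / [ r (1 − r*) ]
n = [0.82 × 0.26] / [0.74 × 0.18]
  = 0.2132 / 0.1332 = 1.6006

1.60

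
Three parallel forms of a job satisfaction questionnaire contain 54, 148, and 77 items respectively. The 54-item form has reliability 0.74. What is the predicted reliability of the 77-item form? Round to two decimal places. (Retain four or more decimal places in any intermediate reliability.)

Only the ratio of lengths matters: n = 77/54 = 1.4259
r_{77} = n·r / (1 + (n − 1)·r) = 1.0552 / 1.3152 ≈ 0.8023

0.80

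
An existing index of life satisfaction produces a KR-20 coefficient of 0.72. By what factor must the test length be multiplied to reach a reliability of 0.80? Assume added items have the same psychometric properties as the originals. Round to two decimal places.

1.56

Spearman-Brown solved for the length factor n:
n = r_target (1 − r_old) / [ r_old (1 − r_target) ]
n = 0.80(1 − 0.72) / [0.72(1 − 0.80)]
n = 0.2240 / 0.1440 ≈ 1.5556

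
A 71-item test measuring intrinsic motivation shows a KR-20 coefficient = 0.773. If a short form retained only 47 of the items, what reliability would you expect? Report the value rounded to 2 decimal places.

The new length is 47/71 = 0.662 times the old.
r_new = (0.662 × 0.773) / (1 + (0.662 − 1) × 0.773)
r_new = 0.5117 / 0.7387 ≈ 0.6927

0.69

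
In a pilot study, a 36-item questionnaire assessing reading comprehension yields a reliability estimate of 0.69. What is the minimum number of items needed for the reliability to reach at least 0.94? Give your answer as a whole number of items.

Rearranging the Spearman-Brown formula for n,
n = r_target (1 − r_old) / [ r_old (1 − r_target) ]
n = [0.94 × 0.31] / [0.69 × 0.06]
n = 0.2914 / 0.0414 ≈ 7.0386
So the test needs 7.0386 × 36 ≈ 253.39 items; rounding up, 254.

254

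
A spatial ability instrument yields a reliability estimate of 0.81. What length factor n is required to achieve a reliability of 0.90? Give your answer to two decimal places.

Spearman-Brown solved for the length factor n:
n = r_target (1 − r_old) / [ r_old (1 − r_target) ]
n = 0.90(1 − 0.81) / [0.81(1 − 0.90)]
  = 0.1710 / 0.0810 = 2.1111

2.11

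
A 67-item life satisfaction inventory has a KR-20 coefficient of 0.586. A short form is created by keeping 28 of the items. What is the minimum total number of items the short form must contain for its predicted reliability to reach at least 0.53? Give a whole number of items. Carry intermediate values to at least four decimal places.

54

Short-form reliability: n = 28/67 = 0.4179; r_28 = n·r/(1+(n−1)r) ≈ 0.3717
Length factor from the short form to reach 0.53: n' = 0.53(1 − 0.3717) / [0.3717(1 − 0.53)] ≈ 1.9061
Items = 1.9061 × 28 ≈ 53.37 → 54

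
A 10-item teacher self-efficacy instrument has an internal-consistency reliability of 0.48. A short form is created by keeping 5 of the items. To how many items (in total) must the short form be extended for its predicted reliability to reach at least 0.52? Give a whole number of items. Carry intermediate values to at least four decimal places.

Short-form reliability: n = 5/10 = 0.5000; r_5 = n·r/(1+(n−1)r) ≈ 0.3158
Then solve for n' with r_old = 0.3158, r_target = 0.52: n' = 0.52(1 − 0.3158)/[0.3158(1 − 0.52)] = 2.3471
Total items = 2.3471 × 5 = 11.74, rounded up to 12.

12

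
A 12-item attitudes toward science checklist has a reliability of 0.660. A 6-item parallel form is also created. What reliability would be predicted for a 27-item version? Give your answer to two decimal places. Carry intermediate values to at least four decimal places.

0.81

Only the ratio of lengths matters: n = 27/12 = 2.2500
r_{27} = n·r / (1 + (n − 1)·r) = 1.4850 / 1.8250 ≈ 0.8137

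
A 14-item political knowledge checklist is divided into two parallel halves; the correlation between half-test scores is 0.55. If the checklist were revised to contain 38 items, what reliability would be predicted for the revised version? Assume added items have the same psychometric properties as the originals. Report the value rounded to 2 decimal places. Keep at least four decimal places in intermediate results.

Full-test reliability from the split-half r: r_full = 2(0.55)/(1 + 0.55) = 0.7097
Then adjust to 38 items: n = 38/14 = 2.7143
r_new = n·r_full / (1 + (n − 1)·r_full) = 1.9263 / 2.2166 ≈ 0.8690

0.87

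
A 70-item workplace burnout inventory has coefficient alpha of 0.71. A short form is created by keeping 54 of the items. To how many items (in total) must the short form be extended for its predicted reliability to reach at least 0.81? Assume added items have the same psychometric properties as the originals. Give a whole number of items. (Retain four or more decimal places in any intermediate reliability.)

122

First, r for the 54-item form: n = 54/70 = 0.7714, so r_54 = 0.7714·0.71/(1 + (0.7714 − 1)·0.71) = 0.6538
Length factor from the short form to reach 0.81: n' = 0.81(1 − 0.6538) / [0.6538(1 − 0.81)] ≈ 2.2574
Items = 2.2574 × 54 ≈ 121.90 → 122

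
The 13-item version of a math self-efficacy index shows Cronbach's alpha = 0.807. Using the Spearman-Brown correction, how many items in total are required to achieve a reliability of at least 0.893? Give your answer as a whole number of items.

Invert Spearman-Brown to solve for n:
n = r_target (1 − r_old) / [ r_old (1 − r_target) ]
n = 0.893(1 − 0.807) / [0.807(1 − 0.893)]
n = 0.172349 / 0.086349 ≈ 1.9960
Items needed = n × 13 = 1.9960 × 13 ≈ 25.95 → round up to 26

26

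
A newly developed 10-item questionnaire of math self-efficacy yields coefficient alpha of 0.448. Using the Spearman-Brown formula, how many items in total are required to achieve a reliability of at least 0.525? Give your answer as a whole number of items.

14

Invert Spearman-Brown to solve for n:
n = r*(1 − r) / [ r (1 − r*) ]
n = [0.525 × 0.552] / [0.448 × 0.475]
n = 0.289800 / 0.212800 ≈ 1.3618
1.3618 × 10 = 13.62 → 14 items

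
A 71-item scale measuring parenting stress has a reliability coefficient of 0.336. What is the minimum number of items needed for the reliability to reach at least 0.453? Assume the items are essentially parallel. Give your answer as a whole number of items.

117

Invert Spearman-Brown to solve for n:
n = r*(1 − r) / [ r (1 − r*) ]
n = [0.453 × 0.664] / [0.336 × 0.547]
  = 0.300792 / 0.183792 = 1.6366
So the test needs 1.6366 × 71 ≈ 116.20 items; rounding up, 117.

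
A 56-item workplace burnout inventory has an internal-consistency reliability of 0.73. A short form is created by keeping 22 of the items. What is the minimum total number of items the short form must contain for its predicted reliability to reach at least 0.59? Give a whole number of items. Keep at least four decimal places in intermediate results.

First, r for the 22-item form: n = 22/56 = 0.3929, so r_22 = 0.3929·0.73/(1 + (0.3929 − 1)·0.73) = 0.5151
Length factor from the short form to reach 0.59: n' = 0.59(1 − 0.5151) / [0.5151(1 − 0.59)] ≈ 1.3547
Items = 1.3547 × 22 ≈ 29.80 → 30

30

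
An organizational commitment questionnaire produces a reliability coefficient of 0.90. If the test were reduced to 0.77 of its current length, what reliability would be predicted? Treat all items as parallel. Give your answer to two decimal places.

0.87

By Spearman-Brown, r_new = n r / (1 + (n − 1) r).
r_new = 0.77·0.90 / [1 + (0.77 − 1)·0.90]
     = 0.6930 / 0.7930 = 0.8739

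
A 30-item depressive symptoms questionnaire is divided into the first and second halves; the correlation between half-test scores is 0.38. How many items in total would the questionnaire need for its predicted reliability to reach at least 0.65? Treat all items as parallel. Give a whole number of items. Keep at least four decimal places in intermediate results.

Corrected full-test reliability: r_full = 2 × 0.38 / (1 + 0.38) ≈ 0.5507
n = r_tgt(1 − r_full) / [r_full(1 − r_tgt)] = 0.65 × 0.4493 / (0.5507 × 0.35) ≈ 1.5152
Required items = 1.5152 × 30 = 45.46, so 46 items.

46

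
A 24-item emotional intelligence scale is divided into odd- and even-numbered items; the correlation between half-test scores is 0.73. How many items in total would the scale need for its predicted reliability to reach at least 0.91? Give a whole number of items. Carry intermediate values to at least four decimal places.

45

r_full = 2(0.73)/(1 + 0.73) = 0.8439
Solve Spearman-Brown for n: n = 0.91(1 − 0.8439) / [0.8439(1 − 0.91)] = 1.8703
Required items = 1.8703 × 24 = 44.89, so 45 items.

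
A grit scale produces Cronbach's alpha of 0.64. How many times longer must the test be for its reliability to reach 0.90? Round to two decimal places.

Invert Spearman-Brown to solve for n:
n = r_target (1 − r_old) / [ r_old (1 − r_target) ]
n = 0.90 × (1 − 0.64) / [ 0.64 × (1 − 0.90) ]
  = 0.3240 / 0.0640 = 5.0625

5.06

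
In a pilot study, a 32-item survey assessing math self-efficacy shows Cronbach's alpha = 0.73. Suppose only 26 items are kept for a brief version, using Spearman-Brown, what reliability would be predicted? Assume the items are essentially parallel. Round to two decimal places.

0.69

n = 26/32 = 0.8125
r_new = (0.8125 × 0.73) / (1 + (0.8125 − 1) × 0.73)
r_new = 0.5931 / 0.8631 ≈ 0.6872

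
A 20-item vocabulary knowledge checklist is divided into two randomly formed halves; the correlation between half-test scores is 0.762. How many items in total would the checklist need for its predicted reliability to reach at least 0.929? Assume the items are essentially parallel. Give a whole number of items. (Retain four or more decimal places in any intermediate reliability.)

41

r_full = 2(0.762)/(1 + 0.762) = 0.8649
n = r_tgt(1 − r_full) / [r_full(1 − r_tgt)] = 0.929 × 0.1351 / (0.8649 × 0.071) ≈ 2.0438
Items = 2.0438 × 20 ≈ 40.88 → 41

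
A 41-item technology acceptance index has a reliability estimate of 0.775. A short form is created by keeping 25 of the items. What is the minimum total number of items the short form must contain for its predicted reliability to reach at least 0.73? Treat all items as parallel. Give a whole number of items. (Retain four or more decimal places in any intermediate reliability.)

33

First, r for the 25-item form: n = 25/41 = 0.6098, so r_25 = 0.6098·0.775/(1 + (0.6098 − 1)·0.775) = 0.6775
Then solve for n' with r_old = 0.6775, r_target = 0.73: n' = 0.73(1 − 0.6775)/[0.6775(1 − 0.73)] = 1.2870
Items = 1.2870 × 25 ≈ 32.17 → 33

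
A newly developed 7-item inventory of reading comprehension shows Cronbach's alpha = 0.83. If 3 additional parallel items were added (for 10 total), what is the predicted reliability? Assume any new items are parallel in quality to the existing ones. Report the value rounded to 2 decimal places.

The new length is 10/7 = 1.4286 times the old.
Apply the Spearman-Brown prophecy formula, r' = nr / [1 + (n − 1)r]:
r_new = (1.4286 × 0.83) / (1 + (1.4286 − 1) × 0.83)
     = 1.1857 / 1.3557 = 0.8746

0.87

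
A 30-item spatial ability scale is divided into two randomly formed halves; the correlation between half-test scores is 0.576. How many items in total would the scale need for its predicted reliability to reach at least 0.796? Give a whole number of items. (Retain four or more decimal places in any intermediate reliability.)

Corrected full-test reliability: r_full = 2 × 0.576 / (1 + 0.576) ≈ 0.7310
Solve Spearman-Brown for n: n = 0.796(1 − 0.7310) / [0.7310(1 − 0.796)] = 1.4359
Items = 1.4359 × 30 ≈ 43.08 → 44

44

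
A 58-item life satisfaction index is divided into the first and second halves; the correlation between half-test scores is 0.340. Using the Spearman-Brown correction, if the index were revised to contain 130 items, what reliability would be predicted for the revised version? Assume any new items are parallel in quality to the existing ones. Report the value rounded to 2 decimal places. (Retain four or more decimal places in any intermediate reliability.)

Full-test reliability from the split-half r: r_full = 2(0.340)/(1 + 0.340) = 0.5075
Length factor from 58 to 130 items: n = 130/58 = 2.2414
r_new = n·r_full / (1 + (n − 1)·r_full) = 1.1375 / 1.6300 ≈ 0.6979

0.70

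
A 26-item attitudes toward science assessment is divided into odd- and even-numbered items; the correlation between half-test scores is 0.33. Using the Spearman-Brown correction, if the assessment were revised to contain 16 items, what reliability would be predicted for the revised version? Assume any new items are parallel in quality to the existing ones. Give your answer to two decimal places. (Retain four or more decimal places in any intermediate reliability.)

0.38

Spearman-Brown correction (n = 2): r_full = 2·0.33/(1 + 0.33) = 0.4962
Then adjust to 16 items: n = 16/26 = 0.6154
r_new = n·r_full / (1 + (n − 1)·r_full) = 0.3054 / 0.8092 ≈ 0.3774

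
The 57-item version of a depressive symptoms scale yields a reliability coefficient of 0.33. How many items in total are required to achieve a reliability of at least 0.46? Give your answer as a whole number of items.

99

n = 0.46(1 − 0.33) / [0.33(1 − 0.46)]
  = 0.3082 / 0.1782 = 1.7295
1.7295 × 57 = 98.58 → 99 items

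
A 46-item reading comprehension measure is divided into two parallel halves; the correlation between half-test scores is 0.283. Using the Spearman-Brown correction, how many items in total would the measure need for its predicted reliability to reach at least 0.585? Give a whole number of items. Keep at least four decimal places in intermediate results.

Corrected full-test reliability: r_full = 2 × 0.283 / (1 + 0.283) ≈ 0.4412
n = r_tgt(1 − r_full) / [r_full(1 − r_tgt)] = 0.585 × 0.5588 / (0.4412 × 0.415) ≈ 1.7854
Items = 1.7854 × 46 ≈ 82.13 → 83

83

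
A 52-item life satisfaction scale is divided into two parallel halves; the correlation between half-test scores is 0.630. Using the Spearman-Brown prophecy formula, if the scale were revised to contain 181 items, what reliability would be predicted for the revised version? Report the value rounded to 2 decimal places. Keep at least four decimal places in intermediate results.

0.92

First correct the split-half correlation to full-test reliability: r_full = 2 × 0.630 / (1 + 0.630) ≈ 0.7730
Length factor from 52 to 181 items: n = 181/52 = 3.4808
r_new = n·r_full / (1 + (n − 1)·r_full) = 2.6907 / 2.9177 ≈ 0.9222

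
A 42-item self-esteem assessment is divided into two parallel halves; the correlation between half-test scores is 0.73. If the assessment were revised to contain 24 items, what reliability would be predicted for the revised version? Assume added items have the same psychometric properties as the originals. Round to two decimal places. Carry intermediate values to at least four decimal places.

0.76

Spearman-Brown correction (n = 2): r_full = 2·0.73/(1 + 0.73) = 0.8439
Length factor from 42 to 24 items: n = 24/42 = 0.5714
r_new = n·r_full / (1 + (n − 1)·r_full) = 0.4822 / 0.6383 ≈ 0.7554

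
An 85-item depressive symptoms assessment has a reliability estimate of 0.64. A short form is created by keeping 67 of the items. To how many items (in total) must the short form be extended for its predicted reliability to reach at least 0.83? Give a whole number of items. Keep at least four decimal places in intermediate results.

234

Short-form reliability: n = 67/85 = 0.7882; r_67 = n·r/(1+(n−1)r) ≈ 0.5835
Length factor from the short form to reach 0.83: n' = 0.83(1 − 0.5835) / [0.5835(1 − 0.83)] ≈ 3.4850
Total items = 3.4850 × 67 = 233.50, rounded up to 234.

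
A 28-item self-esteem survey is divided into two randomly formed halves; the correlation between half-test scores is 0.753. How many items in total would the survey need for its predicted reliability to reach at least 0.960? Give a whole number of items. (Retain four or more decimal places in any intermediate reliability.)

111

Corrected full-test reliability: r_full = 2 × 0.753 / (1 + 0.753) ≈ 0.8591
Solve Spearman-Brown for n: n = 0.960(1 − 0.8591) / [0.8591(1 − 0.960)] = 3.9362
Required items = 3.9362 × 28 = 110.21, so 111 items.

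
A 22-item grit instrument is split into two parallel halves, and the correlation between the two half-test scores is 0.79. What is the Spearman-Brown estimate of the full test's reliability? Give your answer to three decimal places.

r_full = 2(0.79) / (1 + 0.79)
r_full = 1.5800 / 1.7900 ≈ 0.8827

0.883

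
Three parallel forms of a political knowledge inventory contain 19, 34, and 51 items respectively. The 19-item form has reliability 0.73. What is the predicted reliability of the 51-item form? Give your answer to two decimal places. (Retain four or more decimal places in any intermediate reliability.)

0.88

The 34-item form is not needed; work directly from the 19-item form with n = 51/19 = 2.6842.
r_{51} = n·r / (1 + (n − 1)·r) = 1.9595 / 2.2295 ≈ 0.8789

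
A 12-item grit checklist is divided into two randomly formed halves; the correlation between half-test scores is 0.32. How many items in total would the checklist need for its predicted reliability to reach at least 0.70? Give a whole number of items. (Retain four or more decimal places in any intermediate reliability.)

30

r_full = 2(0.32)/(1 + 0.32) = 0.4848
Solve Spearman-Brown for n: n = 0.70(1 − 0.4848) / [0.4848(1 − 0.70)] = 2.4796
Items = 2.4796 × 12 ≈ 29.76 → 30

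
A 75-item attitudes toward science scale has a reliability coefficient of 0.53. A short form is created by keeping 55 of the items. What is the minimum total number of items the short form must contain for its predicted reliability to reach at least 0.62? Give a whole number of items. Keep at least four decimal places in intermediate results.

109

First, r for the 55-item form: n = 55/75 = 0.7333, so r_55 = 0.7333·0.53/(1 + (0.7333 − 1)·0.53) = 0.4526
Then solve for n' with r_old = 0.4526, r_target = 0.62: n' = 0.62(1 − 0.4526)/[0.4526(1 − 0.62)] = 1.9733
Items = 1.9733 × 55 ≈ 108.53 → 109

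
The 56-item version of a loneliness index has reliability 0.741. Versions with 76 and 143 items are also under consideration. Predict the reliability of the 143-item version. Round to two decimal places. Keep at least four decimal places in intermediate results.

0.88

The 76-item form is not needed; work directly from the 56-item form with n = 143/56 = 2.5536.
r_{143} = n·r / (1 + (n − 1)·r) = 1.8922 / 2.1512 ≈ 0.8796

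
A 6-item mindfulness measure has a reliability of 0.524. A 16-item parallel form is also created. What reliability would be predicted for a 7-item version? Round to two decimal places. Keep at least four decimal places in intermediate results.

0.56

The 16-item form is not needed; work directly from the 6-item form with n = 7/6 = 1.1667.
r_{7} = n·r / (1 + (n − 1)·r) = 0.6114 / 1.0874 ≈ 0.5623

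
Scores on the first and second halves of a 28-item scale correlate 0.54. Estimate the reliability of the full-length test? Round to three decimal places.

0.701

Each half is half the length of the full test, so the full test is n = 2 times a half.
r_full = 2r_hh / (1 + r_hh) = 2 × 0.54 / (1 + 0.54)
r_full = 1.0800 / 1.5400 ≈ 0.7013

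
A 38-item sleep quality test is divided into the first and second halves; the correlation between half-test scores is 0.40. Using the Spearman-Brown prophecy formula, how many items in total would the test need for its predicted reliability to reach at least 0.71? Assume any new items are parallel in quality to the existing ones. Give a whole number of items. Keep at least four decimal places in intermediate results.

70

Corrected full-test reliability: r_full = 2 × 0.40 / (1 + 0.40) ≈ 0.5714
n = r_tgt(1 − r_full) / [r_full(1 − r_tgt)] = 0.71 × 0.4286 / (0.5714 × 0.29) ≈ 1.8364
Required items = 1.8364 × 38 = 69.78, so 70 items.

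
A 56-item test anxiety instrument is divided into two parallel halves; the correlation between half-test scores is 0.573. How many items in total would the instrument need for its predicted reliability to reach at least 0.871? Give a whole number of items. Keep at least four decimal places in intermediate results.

r_full = 2(0.573)/(1 + 0.573) = 0.7285
Solve Spearman-Brown for n: n = 0.871(1 − 0.7285) / [0.7285(1 − 0.871)] = 2.5163
Items = 2.5163 × 56 ≈ 140.91 → 141

141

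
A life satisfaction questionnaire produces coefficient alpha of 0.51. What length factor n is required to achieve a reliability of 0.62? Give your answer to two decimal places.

1.57

Rearranging the Spearman-Brown formula for n,
n = r_target (1 − r_old) / [ r_old (1 − r_target) ]
n = 0.62 × (1 − 0.51) / [ 0.51 × (1 − 0.62) ]
n = 0.3038 / 0.1938 ≈ 1.5676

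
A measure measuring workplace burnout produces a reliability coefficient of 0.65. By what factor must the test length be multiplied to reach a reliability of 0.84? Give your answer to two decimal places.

2.83

n = 0.84 × (1 − 0.65) / [ 0.65 × (1 − 0.84) ]
  = 0.2940 / 0.1040 = 2.8269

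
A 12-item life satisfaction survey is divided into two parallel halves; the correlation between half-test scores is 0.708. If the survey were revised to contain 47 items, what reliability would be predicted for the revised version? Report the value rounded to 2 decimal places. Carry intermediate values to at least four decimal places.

Spearman-Brown correction (n = 2): r_full = 2·0.708/(1 + 0.708) = 0.8290
Length factor from 12 to 47 items: n = 47/12 = 3.9167
r_new = n·r_full / (1 + (n − 1)·r_full) = 3.2469 / 3.4179 ≈ 0.9500

0.95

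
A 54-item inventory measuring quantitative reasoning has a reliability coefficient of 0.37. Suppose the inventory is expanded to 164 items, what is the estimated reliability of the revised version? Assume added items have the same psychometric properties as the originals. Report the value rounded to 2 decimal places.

0.64

n = 164/54 = 3.037
r_new = (3.037 × 0.37) / (1 + (3.037 − 1) × 0.37)
     = 1.1237 / 1.7537 = 0.6408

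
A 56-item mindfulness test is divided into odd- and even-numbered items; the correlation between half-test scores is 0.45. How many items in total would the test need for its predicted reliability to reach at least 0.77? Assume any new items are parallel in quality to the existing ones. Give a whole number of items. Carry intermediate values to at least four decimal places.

Corrected full-test reliability: r_full = 2 × 0.45 / (1 + 0.45) ≈ 0.6207
n = r_tgt(1 − r_full) / [r_full(1 − r_tgt)] = 0.77 × 0.3793 / (0.6207 × 0.23) ≈ 2.0458
Items = 2.0458 × 56 ≈ 114.56 → 115

115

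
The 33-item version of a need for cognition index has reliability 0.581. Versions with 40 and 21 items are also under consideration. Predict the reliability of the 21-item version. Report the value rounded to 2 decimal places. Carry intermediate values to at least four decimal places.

Only the ratio of lengths matters: n = 21/33 = 0.6364
r_{21} = n·r / (1 + (n − 1)·r) = 0.3697 / 0.7887 ≈ 0.4687

0.47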